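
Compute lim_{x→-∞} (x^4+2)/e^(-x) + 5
The quotient is an ∞/∞ indeterminate form as x → -∞.
Compare growth rates of the dominant terms (exponentials ≫ polynomials ≫ logarithms), or apply L'Hôpital's rule; the quotient → 0.
Adding the constant: 0 + 5 = 5. Limit = 5.

Final answer: 5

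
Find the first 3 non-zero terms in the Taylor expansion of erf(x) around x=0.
x^5/(5·√(π)) - 2·x^3/(3·√(π)) + 2·x/√(π)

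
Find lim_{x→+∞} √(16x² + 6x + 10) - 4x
As x → +∞: multiply by the conjugate to get (6x+10)/(√(16x²+6x+10)+4x); the denominator ~ 8x, so the limit is 6/8 = 3/4.
Limit = 3/4.

Final answer: 3/4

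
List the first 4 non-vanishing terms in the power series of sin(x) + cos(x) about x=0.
-x^3/6 - x^2/2 + x + 1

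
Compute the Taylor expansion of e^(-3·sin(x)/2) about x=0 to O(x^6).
263·x^5/1280 - 21·x^4/128 - 5·x^3/16 + 9·x^2/8 - 3·x/2 + 1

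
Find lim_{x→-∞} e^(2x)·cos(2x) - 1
Evaluate the dominant behaviour as x → -∞; each term tends to a finite value or vanishes.
Limit = -1.

Final answer: -1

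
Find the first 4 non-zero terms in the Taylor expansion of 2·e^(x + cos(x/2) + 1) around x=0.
x^3·e^(2)/12 + 3·x^2·e^(2)/4 + 2·x·e^(2) + 2·e^(2)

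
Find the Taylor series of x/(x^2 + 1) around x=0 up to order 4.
-x^3 + x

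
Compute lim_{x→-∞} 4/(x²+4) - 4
Evaluate the dominant behaviour as x → -∞; each term tends to a finite value or vanishes.
Limit = -4.

Final answer: -4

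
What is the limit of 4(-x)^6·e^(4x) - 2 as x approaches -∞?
The product is a 0·∞ indeterminate form at x → -∞.
Rewrite the product as 4(-x)^6 / e^(-4x) (an ∞/∞ form) and apply L'Hôpital, or use the standard hierarchy e^(4|x|) ≫ |(-x)^6| as x → -∞.
The indeterminate product → 0, so the limit = -2.

Final answer: -2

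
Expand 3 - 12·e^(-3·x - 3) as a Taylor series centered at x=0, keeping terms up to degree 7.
729·x^7·e^(-3)/140 - 243·x^6·e^(-3)/20 + 243·x^5·e^(-3)/10 - 81·x^4·e^(-3)/2 + 54·x^3·e^(-3) - 54·x^2·e^(-3) + 36·x·e^(-3) - 12·e^(-3) + 3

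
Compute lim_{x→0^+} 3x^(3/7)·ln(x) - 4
The product is a 0·∞ indeterminate form at x → 0⁺.
Rewrite the product as 3·ln(x) / x^(-3/7) and apply L'Hôpital, or use the standard hierarchy x^(-3/7) ≫ |ln x| as x → 0⁺.
The indeterminate product → 0, so the limit = -4.

Final answer: -4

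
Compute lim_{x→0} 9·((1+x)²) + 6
Direct substitution at x = 0 gives 15.

Final answer: 15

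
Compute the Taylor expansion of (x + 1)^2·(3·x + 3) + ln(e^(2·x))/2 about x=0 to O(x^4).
3·x^3 + 9·x^2 + 10·x + 3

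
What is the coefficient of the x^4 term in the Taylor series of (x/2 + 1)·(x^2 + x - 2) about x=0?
Expand to order 4: (x/2 + 1)·(x^2 + x - 2) = x^3/2 + 3·x^2/2 - 2 + O(x^5).
The coefficient of x^4 is 0.

Final answer: 0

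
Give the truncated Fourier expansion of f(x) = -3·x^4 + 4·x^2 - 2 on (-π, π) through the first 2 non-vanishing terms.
(-160 + 24·π^2)·cos(x) - 3·π^4/5 - 2 + 4·π^2/3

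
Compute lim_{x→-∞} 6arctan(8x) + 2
Evaluate the dominant behaviour as x → -∞; each term tends to a finite value or vanishes.
Limit = 2 - 3·π.

Final answer: 2 - 3·π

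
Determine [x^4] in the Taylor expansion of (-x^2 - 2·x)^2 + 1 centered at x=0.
Expand to order 4: (-x^2 - 2·x)^2 + 1 = x^4 + 4·x^3 + 4·x^2 + 1 + O(x^5).
The coefficient of x^4 is 1.

Final answer: 1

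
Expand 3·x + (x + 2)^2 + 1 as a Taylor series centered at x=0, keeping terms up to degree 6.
x^2 + 7·x + 5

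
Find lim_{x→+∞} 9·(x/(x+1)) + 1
Evaluate the dominant behaviour as x → +∞; each term tends to a finite value or vanishes.
Limit = 10.

Final answer: 10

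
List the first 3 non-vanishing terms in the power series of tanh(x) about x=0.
2·x^5/15 - x^3/3 + x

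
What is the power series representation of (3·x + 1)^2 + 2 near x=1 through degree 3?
18 + 24·(x - 1) + 9·(x - 1)^2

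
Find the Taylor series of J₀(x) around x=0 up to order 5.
x^4/64 - x^2/4 + 1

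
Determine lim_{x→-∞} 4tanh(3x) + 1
Evaluate the dominant behaviour as x → -∞; each term tends to a finite value or vanishes.
Limit = -3.

Final answer: -3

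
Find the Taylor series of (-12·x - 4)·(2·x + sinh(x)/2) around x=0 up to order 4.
-x^4 - x^3/3 - 30·x^2 - 10·x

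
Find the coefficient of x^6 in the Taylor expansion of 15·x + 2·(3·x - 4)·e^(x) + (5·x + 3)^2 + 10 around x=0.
Expand to order 6: 15·x + 2·(3·x - 4)·e^(x) + (5·x + 3)^2 + 10 = 7·x^6/180 + 11·x^5/60 + 2·x^4/3 + 5·x^3/3 + 27·x^2 + 43·x + 11 + O(x^7).
The coefficient of x^6 is 7/180.

Final answer: 7/180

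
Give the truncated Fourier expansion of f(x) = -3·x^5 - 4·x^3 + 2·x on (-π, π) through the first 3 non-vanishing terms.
(-668 - 6·π^4 + 112·π^2)·sin(x) + (-11·π^2 + 29/2 + 3·π^4)·sin(2·x) + (-2·π^4 + 4/27 + 16·π^2/9)·sin(3·x)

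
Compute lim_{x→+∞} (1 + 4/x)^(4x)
As x → +∞: write (1 + 4/x)^(4x) = ((1 + 4/x)^x)^4 → (e^4)^4 = e^16.
Limit = e^(16).

Final answer: e^(16)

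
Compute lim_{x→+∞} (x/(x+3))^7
As x → +∞: x/(x+3) = 1/(1 + 3/x) → 1, and the 7th power of a limit-1 base also → 1.
Limit = 1.

Final answer: 1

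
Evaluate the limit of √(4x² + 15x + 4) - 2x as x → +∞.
As x → +∞: multiply by the conjugate to get (15x+4)/(√(4x²+15x+4)+2x); the denominator ~ 4x, so the limit is 15/4.
Limit = 15/4.

Final answer: 15/4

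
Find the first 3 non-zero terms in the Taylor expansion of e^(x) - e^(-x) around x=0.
x^5/60 + x^3/3 + 2·x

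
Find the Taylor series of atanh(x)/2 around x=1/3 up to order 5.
atanh(1/3)/2 + 9·(x - 1/3)/16 + 27·(x - 1/3)^2/128 + 81·(x - 1/3)^3/256 + 1215·(x - 1/3)^4/4096 + 8019·(x - 1/3)^5/20480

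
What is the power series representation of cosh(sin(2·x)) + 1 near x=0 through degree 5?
-2·x^4 + 2·x^2 + 2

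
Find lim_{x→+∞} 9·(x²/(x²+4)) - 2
Evaluate the dominant behaviour as x → +∞; each term tends to a finite value or vanishes.
Limit = 7.

Final answer: 7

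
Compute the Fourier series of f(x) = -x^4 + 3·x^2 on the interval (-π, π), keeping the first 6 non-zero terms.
(-60 + 8·π^2)·cos(x) + (6 - 2·π^2)·cos(2·x) + (-52/27 + 8·π^2/9)·cos(3·x) + (15/16 - π^2/2)·cos(4·x) + (-348/625 + 8·π^2/25)·cos(5·x) - π^4/5 + π^2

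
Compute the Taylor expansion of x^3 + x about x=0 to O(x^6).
x^3 + x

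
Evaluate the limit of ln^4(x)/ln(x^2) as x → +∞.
This is an ∞/∞ indeterminate form as x → +∞.
Write ln(x^2) = 2·ln(x), reducing the quotient to ln^3(x)/2 → ∞.
Limit = ∞.

Final answer: ∞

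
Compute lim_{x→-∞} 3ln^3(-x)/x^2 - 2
The quotient is an ∞/∞ indeterminate form as x → -∞.
Compare growth rates of the dominant terms (exponentials ≫ polynomials ≫ logarithms), or apply L'Hôpital's rule; the quotient → 0.
Adding the constant: 0 - 2 = -2. Limit = -2.

Final answer: -2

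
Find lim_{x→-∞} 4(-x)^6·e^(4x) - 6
The product is a 0·∞ indeterminate form at x → -∞.
Rewrite the product as 4(-x)^6 / e^(-4x) (an ∞/∞ form) and apply L'Hôpital, or use the standard hierarchy e^(4|x|) ≫ |(-x)^6| as x → -∞.
The indeterminate product → 0, so the limit = -6.

Final answer: -6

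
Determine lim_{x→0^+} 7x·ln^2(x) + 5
The product is a 0·∞ indeterminate form at x → 0⁺.
Rewrite the product as 7·ln^2(x) / x^(-1) and apply L'Hôpital, or use the standard hierarchy x^(-1) ≫ |ln x|^2 as x → 0⁺.
The indeterminate product → 0, so the limit = 5.

Final answer: 5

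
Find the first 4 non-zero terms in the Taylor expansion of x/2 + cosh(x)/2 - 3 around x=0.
x^4/48 + x^2/4 + x/2 - 5/2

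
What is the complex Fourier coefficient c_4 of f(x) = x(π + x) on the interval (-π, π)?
Compute the real Fourier coefficients first: a_4 = 1/4, b_4 = -π/2.
Then c_4 = (a_4 − i·b_4)/2 = 1/8 + i·π/4.

Final answer: 1/8 + i·π/4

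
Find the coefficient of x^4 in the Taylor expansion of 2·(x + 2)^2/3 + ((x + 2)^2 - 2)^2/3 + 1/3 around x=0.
Expand to order 4: 2·(x + 2)^2/3 + ((x + 2)^2 - 2)^2/3 + 1/3 = x^4/3 + 8·x^3/3 + 22·x^2/3 + 8·x + 13/3 + O(x^5).
The coefficient of x^4 is 1/3.

Final answer: 1/3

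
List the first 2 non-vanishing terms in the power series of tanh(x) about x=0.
-x^3/3 + x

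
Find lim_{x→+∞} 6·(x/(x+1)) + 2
Evaluate the dominant behaviour as x → +∞; each term tends to a finite value or vanishes.
Limit = 8.

Final answer: 8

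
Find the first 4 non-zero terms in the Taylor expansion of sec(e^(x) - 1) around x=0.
x^4/2 + x^3/2 + x^2/2 + 1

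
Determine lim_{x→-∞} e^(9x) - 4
Evaluate the dominant behaviour as x → -∞; each term tends to a finite value or vanishes.
Limit = -4.

Final answer: -4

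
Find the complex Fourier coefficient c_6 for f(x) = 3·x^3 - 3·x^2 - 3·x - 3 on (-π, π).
Compute the real Fourier coefficients first: a_6 = -1/3, b_6 = 7/6 - π^2.
Then c_6 = (a_6 − i·b_6)/2 = -1/6 - 7·i/12 + i·π^2/2.

Final answer: -1/6 - 7·i/12 + i·π^2/2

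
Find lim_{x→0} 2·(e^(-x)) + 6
Direct substitution at x = 0 gives 8.

Final answer: 8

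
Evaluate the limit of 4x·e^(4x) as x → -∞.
This is a 0·∞ indeterminate form at x → -∞.
Rewrite the product as 4x / e^(-4x) (an ∞/∞ form) and apply L'Hôpital, or use the standard hierarchy e^(4|x|) ≫ |x| as x → -∞.
The indeterminate product → 0, so the limit = 0.

Final answer: 0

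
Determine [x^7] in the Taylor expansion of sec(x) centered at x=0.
Expand to order 7: sec(x) = 61·x^6/720 + 5·x^4/24 + x^2/2 + 1 + O(x^8).
The coefficient of x^7 is 0.

Final answer: 0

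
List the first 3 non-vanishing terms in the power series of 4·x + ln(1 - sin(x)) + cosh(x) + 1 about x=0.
-x^3/6 + 3·x + 2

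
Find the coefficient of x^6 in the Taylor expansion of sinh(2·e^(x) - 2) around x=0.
Expand to order 6: sinh(2·e^(x) - 2) = 601·x^6/360 + 39·x^5/20 + 25·x^4/12 + 5·x^3/3 + x^2 + 2·x + O(x^7).
The coefficient of x^6 is 601/360.

Final answer: 601/360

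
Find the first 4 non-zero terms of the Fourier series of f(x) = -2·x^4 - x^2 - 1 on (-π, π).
(-92 + 16·π^2)·cos(x) + (5 - 4·π^2)·cos(2·x) + (-20/27 + 16·π^2/9)·cos(3·x) - 2·π^4/5 - π^2/3 - 1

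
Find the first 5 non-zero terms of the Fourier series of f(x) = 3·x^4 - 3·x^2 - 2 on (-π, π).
(156 - 24·π^2)·cos(x) + (-12 + 6·π^2)·cos(2·x) + (28/9 - 8·π^2/3)·cos(3·x) + (-21/16 + 3·π^2/2)·cos(4·x) - π^2 - 2 + 3·π^4/5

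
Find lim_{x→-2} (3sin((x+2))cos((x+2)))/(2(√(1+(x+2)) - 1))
Both numerator and denominator → 0 as x → -2; this is a 0/0 indeterminate form.
Expand each to leading order near x = -2: numerator ~ 3·(x + 2), denominator ~ (x + 2).
The limit of the ratio is 3.

Final answer: 3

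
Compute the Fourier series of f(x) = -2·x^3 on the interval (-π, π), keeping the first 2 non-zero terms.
(24 - 4·π^2)·sin(x) + (-3 + 2·π^2)·sin(2·x)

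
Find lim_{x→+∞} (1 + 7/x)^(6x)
As x → +∞: write (1 + 7/x)^(6x) = ((1 + 7/x)^x)^6 → (e^7)^6 = e^42.
Limit = e^(42).

Final answer: e^(42)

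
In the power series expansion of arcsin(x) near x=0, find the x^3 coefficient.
Expand to order 3: arcsin(x) = x^3/6 + x + O(x^4).
The coefficient of x^3 is 1/6.

Final answer: 1/6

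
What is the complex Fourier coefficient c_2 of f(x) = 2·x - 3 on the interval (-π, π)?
Compute the real Fourier coefficients first: a_2 = 0, b_2 = -2.
Then c_2 = (a_2 − i·b_2)/2 = i.

Final answer: i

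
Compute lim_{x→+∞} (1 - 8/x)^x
As x → +∞: this is the defining limit (1 - 8/x)^x → e^(-8).
Limit = e^(-8).

Final answer: e^(-8)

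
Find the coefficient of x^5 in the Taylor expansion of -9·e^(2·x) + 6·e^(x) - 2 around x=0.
Expand to order 5: -9·e^(2·x) + 6·e^(x) - 2 = -47·x^5/20 - 23·x^4/4 - 11·x^3 - 15·x^2 - 12·x - 5 + O(x^6).
The coefficient of x^5 is -47/20.

Final answer: -47/20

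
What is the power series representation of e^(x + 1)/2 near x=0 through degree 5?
e·x^5/240 + e·x^4/48 + e·x^3/12 + e·x^2/4 + e·x/2 + e/2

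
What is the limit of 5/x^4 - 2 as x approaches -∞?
Evaluate the dominant behaviour as x → -∞; each term tends to a finite value or vanishes.
Limit = -2.

Final answer: -2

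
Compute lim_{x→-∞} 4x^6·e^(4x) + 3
The product is a 0·∞ indeterminate form at x → -∞.
Rewrite the product as 4x^6 / e^(-4x) (an ∞/∞ form) and apply L'Hôpital, or use the standard hierarchy e^(4|x|) ≫ |x^6| as x → -∞.
The indeterminate product → 0, so the limit = 3.

Final answer: 3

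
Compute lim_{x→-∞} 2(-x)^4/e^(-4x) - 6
The quotient is an ∞/∞ indeterminate form as x → -∞.
Compare growth rates of the dominant terms (exponentials ≫ polynomials ≫ logarithms), or apply L'Hôpital's rule; the quotient → 0.
Adding the constant: 0 - 6 = -6. Limit = -6.

Final answer: -6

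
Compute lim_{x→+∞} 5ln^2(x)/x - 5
The quotient is an ∞/∞ indeterminate form as x → +∞.
The polynomial denominator x dominates the logarithmic numerator (any positive power of x ≫ ln^2(x) as x → ∞), so the quotient → 0.
Adding the constant: 0 - 5 = -5. Limit = -5.

Final answer: -5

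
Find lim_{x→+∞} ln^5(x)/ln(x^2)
This is an ∞/∞ indeterminate form as x → +∞.
Write ln(x^2) = 2·ln(x), reducing the quotient to ln^4(x)/2 → ∞.
Limit = ∞.

Final answer: ∞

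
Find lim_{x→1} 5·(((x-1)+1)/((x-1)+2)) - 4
Direct substitution at x = 1 gives -3/2.

Final answer: -3/2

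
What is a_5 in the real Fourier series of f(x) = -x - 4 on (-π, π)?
a_5 = (1/π) ∫_{-π}^{π} f(x)·cos(5x) dx.
Evaluate the integral (use parity and integration by parts as needed): a_5 = 0.

Final answer: 0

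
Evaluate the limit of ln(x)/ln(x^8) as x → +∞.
This is an ∞/∞ indeterminate form as x → +∞.
Write ln(x^8) = 8·ln(x), reducing the quotient to 1/8.
Limit = 1/8.

Final answer: 1/8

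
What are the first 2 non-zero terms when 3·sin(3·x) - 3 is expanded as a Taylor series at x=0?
9·x - 3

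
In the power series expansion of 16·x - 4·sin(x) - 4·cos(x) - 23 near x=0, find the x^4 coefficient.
Expand to order 4: 16·x - 4·sin(x) - 4·cos(x) - 23 = -x^4/6 + 2·x^3/3 + 2·x^2 + 12·x - 27 + O(x^5).
The coefficient of x^4 is -1/6.

Final answer: -1/6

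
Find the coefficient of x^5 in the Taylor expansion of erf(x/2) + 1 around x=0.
Expand to order 5: erf(x/2) + 1 = x^5/(160·√(π)) - x^3/(12·√(π)) + x/√(π) + 1 + O(x^6).
The coefficient of x^5 is 1/(160·√(π)).

Final answer: 1/(160·√(π))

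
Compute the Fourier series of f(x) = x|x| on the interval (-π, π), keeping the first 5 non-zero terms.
(-8 + 2·π^2)·sin(x)/π - π·sin(2·x) + (-8 + 18·π^2)·sin(3·x)/(27·π) - π·sin(4·x)/2 + (-8 + 50·π^2)·sin(5·x)/(125·π)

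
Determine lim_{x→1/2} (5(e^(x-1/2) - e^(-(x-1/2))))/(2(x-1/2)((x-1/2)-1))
Both numerator and denominator → 0 as x → 1/2; this is a 0/0 indeterminate form.
Expand each to leading order near x = 1/2: numerator ~ 10·(x - 1/2), denominator ~ -2·(x - 1/2).
The limit of the ratio is -5.

Final answer: -5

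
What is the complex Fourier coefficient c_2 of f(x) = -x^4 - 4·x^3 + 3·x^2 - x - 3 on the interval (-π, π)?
Compute the real Fourier coefficients first: a_2 = 6 - 2·π^2, b_2 = -5 + 4·π^2.
Then c_2 = (a_2 − i·b_2)/2 = -π^2 + 3 - 2·i·π^2 + 5·i/2.

Final answer: -π^2 + 3 - 2·i·π^2 + 5·i/2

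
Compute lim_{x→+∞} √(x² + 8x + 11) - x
As x → +∞: multiply by the conjugate to get (8x+11)/(√(x²+8x+11)+x); the denominator ~ 2x, so the limit is 8/2 = 4.
Limit = 4.

Final answer: 4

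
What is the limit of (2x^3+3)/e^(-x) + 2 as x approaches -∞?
The quotient is an ∞/∞ indeterminate form as x → -∞.
Compare growth rates of the dominant terms (exponentials ≫ polynomials ≫ logarithms), or apply L'Hôpital's rule; the quotient → 0.
Adding the constant: 0 + 2 = 2. Limit = 2.

Final answer: 2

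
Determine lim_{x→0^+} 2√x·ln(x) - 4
The product is a 0·∞ indeterminate form at x → 0⁺.
Rewrite the product as 2·ln(x) / x^(-1/2) and apply L'Hôpital, or use the standard hierarchy x^(-1/2) ≫ |ln x| as x → 0⁺.
The indeterminate product → 0, so the limit = -4.

Final answer: -4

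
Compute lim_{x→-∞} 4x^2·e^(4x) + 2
The product is a 0·∞ indeterminate form at x → -∞.
Rewrite the product as 4x^2 / e^(-4x) (an ∞/∞ form) and apply L'Hôpital, or use the standard hierarchy e^(4|x|) ≫ |x^2| as x → -∞.
The indeterminate product → 0, so the limit = 2.

Final answer: 2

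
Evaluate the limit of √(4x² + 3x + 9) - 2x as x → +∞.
As x → +∞: multiply by the conjugate to get (3x+9)/(√(4x²+3x+9)+2x); the denominator ~ 4x, so the limit is 3/4.
Limit = 3/4.

Final answer: 3/4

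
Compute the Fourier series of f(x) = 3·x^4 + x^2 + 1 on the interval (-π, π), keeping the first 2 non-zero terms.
(140 - 24·π^2)·cos(x) + 1 + π^2/3 + 3·π^4/5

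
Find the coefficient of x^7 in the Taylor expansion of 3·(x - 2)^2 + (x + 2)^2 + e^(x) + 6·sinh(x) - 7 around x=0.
Expand to order 7: 3·(x - 2)^2 + (x + 2)^2 + e^(x) + 6·sinh(x) - 7 = x^7/720 + x^6/720 + 7·x^5/120 + x^4/24 + 7·x^3/6 + 9·x^2/2 - x + 10 + O(x^8).
The coefficient of x^7 is 1/720.

Final answer: 1/720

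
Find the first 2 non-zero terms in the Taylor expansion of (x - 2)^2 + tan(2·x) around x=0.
4 - 2·x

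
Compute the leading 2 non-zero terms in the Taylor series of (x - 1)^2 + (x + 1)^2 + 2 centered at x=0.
2·x^2 + 4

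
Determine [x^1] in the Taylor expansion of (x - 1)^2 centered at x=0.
Expand to order 1: (x - 1)^2 = 1 - 2·x + O(x^2).
The coefficient of x^1 is -2.

Final answer: -2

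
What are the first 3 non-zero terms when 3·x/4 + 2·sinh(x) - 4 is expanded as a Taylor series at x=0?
x^3/3 + 11·x/4 - 4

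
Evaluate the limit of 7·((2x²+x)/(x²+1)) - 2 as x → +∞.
Evaluate the dominant behaviour as x → +∞; each term tends to a finite value or vanishes.
Limit = 12.

Final answer: 12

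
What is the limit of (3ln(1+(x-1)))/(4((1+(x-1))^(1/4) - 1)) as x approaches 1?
Both numerator and denominator → 0 as x → 1; this is a 0/0 indeterminate form.
Expand each to leading order near x = 1: numerator ~ 3·(x - 1), denominator ~ (x - 1).
The limit of the ratio is 3.

Final answer: 3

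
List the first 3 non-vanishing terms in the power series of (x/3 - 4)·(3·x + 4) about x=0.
x^2 - 32·x/3 - 16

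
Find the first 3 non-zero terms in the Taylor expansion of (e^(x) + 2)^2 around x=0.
4·x^2 + 6·x + 9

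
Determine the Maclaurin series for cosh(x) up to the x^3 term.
x^2/2 + 1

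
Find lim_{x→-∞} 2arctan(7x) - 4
Evaluate the dominant behaviour as x → -∞; each term tends to a finite value or vanishes.
Limit = -4 - π.

Final answer: -4 - π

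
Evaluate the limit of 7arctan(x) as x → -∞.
Evaluate the dominant behaviour as x → -∞; each term tends to a finite value or vanishes.
Limit = -7·π/2.

Final answer: -7·π/2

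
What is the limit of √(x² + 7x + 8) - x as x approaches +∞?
This is an ∞ − ∞ indeterminate form.
Multiply and divide by the conjugate √(x²+7x + 8) + x; the x² terms cancel, leaving (7x + 8)/(√(x²+7x + 8)+x) → 7/2.
Limit = 7/2.

Final answer: 7/2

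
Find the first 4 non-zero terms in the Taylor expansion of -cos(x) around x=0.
x^6/720 - x^4/24 + x^2/2 - 1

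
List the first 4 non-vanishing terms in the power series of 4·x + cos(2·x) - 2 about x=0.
2·x^4/3 - 2·x^2 + 4·x - 1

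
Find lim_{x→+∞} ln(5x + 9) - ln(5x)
This is an ∞ − ∞ indeterminate form.
Combine the logarithms: ln(5x+9) − ln(5x) = ln((5x+9)/(5x)) = ln(1 + 9/(5x)) → ln(1) = 0.
Limit = 0.

Final answer: 0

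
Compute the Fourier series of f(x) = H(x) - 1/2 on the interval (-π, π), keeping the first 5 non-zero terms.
2·sin(x)/π + 2·sin(3·x)/(3·π) + 2·sin(5·x)/(5·π) + 2·sin(7·x)/(7·π) + 2·sin(9·x)/(9·π)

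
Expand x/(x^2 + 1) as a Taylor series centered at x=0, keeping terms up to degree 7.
-x^7 + x^5 - x^3 + x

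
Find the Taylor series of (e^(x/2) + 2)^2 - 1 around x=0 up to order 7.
11·x^7/53760 + 17·x^6/11520 + 3·x^5/320 + 5·x^4/96 + x^3/4 + x^2 + 3·x + 8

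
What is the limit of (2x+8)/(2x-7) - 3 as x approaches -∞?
Evaluate the dominant behaviour as x → -∞; each term tends to a finite value or vanishes.
Limit = -2.

Final answer: -2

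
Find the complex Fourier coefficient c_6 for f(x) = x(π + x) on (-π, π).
Compute the real Fourier coefficients first: a_6 = 1/9, b_6 = -π/3.
Then c_6 = (a_6 − i·b_6)/2 = 1/18 + i·π/6.

Final answer: 1/18 + i·π/6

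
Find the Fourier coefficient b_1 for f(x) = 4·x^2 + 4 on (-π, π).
b_1 = (1/π) ∫_{-π}^{π} f(x)·sin(1x) dx.
Evaluate the integral (use parity and integration by parts as needed): b_1 = 0.

Final answer: 0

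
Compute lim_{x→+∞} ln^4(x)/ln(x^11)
This is an ∞/∞ indeterminate form as x → +∞.
Write ln(x^11) = 11·ln(x), reducing the quotient to ln^3(x)/11 → ∞.
Limit = ∞.

Final answer: ∞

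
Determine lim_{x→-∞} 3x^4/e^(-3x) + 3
The quotient is an ∞/∞ indeterminate form as x → -∞.
Compare growth rates of the dominant terms (exponentials ≫ polynomials ≫ logarithms), or apply L'Hôpital's rule; the quotient → 0.
Adding the constant: 0 + 3 = 3. Limit = 3.

Final answer: 3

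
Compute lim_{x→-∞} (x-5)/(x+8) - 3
Evaluate the dominant behaviour as x → -∞; each term tends to a finite value or vanishes.
Limit = -2.

Final answer: -2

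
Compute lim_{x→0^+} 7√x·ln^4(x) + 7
The product is a 0·∞ indeterminate form at x → 0⁺.
Rewrite the product as 7·ln^4(x) / x^(-1/2) and apply L'Hôpital, or use the standard hierarchy x^(-1/2) ≫ |ln x|^4 as x → 0⁺.
The indeterminate product → 0, so the limit = 7.

Final answer: 7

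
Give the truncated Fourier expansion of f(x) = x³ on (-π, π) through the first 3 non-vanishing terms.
(-12 + 2·π^2)·sin(x) + (3/2 - π^2)·sin(2·x) + (-4/9 + 2·π^2/3)·sin(3·x)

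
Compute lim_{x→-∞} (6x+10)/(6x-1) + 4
Evaluate the dominant behaviour as x → -∞; each term tends to a finite value or vanishes.
Limit = 5.

Final answer: 5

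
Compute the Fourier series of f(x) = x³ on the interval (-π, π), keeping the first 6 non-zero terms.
(-12 + 2·π^2)·sin(x) + (3/2 - π^2)·sin(2·x) + (-4/9 + 2·π^2/3)·sin(3·x) + (3/16 - π^2/2)·sin(4·x) + (-12/125 + 2·π^2/5)·sin(5·x) + (1/18 - π^2/3)·sin(6·x)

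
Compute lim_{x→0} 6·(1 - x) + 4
Direct substitution at x = 0 gives 10.

Final answer: 10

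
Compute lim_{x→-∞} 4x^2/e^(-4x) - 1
The quotient is an ∞/∞ indeterminate form as x → -∞.
Compare growth rates of the dominant terms (exponentials ≫ polynomials ≫ logarithms), or apply L'Hôpital's rule; the quotient → 0.
Adding the constant: 0 - 1 = -1. Limit = -1.

Final answer: -1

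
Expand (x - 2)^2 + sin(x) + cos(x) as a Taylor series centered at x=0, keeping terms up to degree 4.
x^4/24 - x^3/6 + x^2/2 - 3·x + 5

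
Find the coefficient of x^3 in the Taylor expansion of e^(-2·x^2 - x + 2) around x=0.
Expand to order 3: e^(-2·x^2 - x + 2) = 11·x^3·e^(2)/6 - 3·x^2·e^(2)/2 - x·e^(2) + e^(2) + O(x^4).
The coefficient of x^3 is 11·e^(2)/6.

Final answer: 11·e^(2)/6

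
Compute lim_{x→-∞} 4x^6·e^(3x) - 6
The product is a 0·∞ indeterminate form at x → -∞.
Rewrite the product as 4x^6 / e^(-3x) (an ∞/∞ form) and apply L'Hôpital, or use the standard hierarchy e^(3|x|) ≫ |x^6| as x → -∞.
The indeterminate product → 0, so the limit = -6.

Final answer: -6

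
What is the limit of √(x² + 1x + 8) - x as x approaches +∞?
This is an ∞ − ∞ indeterminate form.
Multiply and divide by the conjugate √(x²+1x + 8) + x; the x² terms cancel, leaving (1x + 8)/(√(x²+1x + 8)+x) → 1/2.
Limit = 1/2.

Final answer: 1/2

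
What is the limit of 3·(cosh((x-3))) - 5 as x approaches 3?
Direct substitution at x = 3 gives -2.

Final answer: -2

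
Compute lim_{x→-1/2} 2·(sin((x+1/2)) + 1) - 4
Direct substitution at x = -1/2 gives -2.

Final answer: -2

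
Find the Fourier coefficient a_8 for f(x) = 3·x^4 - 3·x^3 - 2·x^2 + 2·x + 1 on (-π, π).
a_8 = (1/π) ∫_{-π}^{π} f(x)·cos(8x) dx.
Evaluate the integral (use parity and integration by parts as needed): a_8 = -41/256 + 3·π^2/8.

Final answer: -41/256 + 3·π^2/8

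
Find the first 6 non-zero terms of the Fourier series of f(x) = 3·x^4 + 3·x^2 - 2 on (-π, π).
(132 - 24·π^2)·cos(x) + (-6 + 6·π^2)·cos(2·x) + (4/9 - 8·π^2/3)·cos(3·x) + (3/16 + 3·π^2/2)·cos(4·x) + (-24·π^2/25 - 156/625)·cos(5·x) - 2 + π^2 + 3·π^4/5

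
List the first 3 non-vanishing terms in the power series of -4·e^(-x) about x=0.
-2·x^2 + 4·x - 4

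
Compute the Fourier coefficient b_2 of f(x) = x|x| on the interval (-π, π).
b_2 = (1/π) ∫_{-π}^{π} f(x)·sin(2x) dx.
Evaluate the integral (use parity and integration by parts as needed): b_2 = -π.

Final answer: -π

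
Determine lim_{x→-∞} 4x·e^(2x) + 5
The product is a 0·∞ indeterminate form at x → -∞.
Rewrite the product as 4x / e^(-2x) (an ∞/∞ form) and apply L'Hôpital, or use the standard hierarchy e^(2|x|) ≫ |x| as x → -∞.
The indeterminate product → 0, so the limit = 5.

Final answer: 5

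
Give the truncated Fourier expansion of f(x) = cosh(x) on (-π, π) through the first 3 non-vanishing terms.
-cos(x)·sinh(π)/π + 2·cos(2·x)·sinh(π)/(5·π) + sinh(π)/π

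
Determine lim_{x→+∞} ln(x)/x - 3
Evaluate the dominant behaviour as x → +∞; each term tends to a finite value or vanishes.
Limit = -3.

Final answer: -3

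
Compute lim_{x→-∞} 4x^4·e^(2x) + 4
The product is a 0·∞ indeterminate form at x → -∞.
Rewrite the product as 4x^4 / e^(-2x) (an ∞/∞ form) and apply L'Hôpital, or use the standard hierarchy e^(2|x|) ≫ |x^4| as x → -∞.
The indeterminate product → 0, so the limit = 4.

Final answer: 4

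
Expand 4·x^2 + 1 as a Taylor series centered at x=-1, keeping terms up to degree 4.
5 - 8·(x + 1) + 4·(x + 1)^2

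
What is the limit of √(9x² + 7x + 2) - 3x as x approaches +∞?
As x → +∞: multiply by the conjugate to get (7x+2)/(√(9x²+7x+2)+3x); the denominator ~ 6x, so the limit is 7/6.
Limit = 7/6.

Final answer: 7/6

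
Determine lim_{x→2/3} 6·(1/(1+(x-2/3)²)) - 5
Direct substitution at x = 2/3 gives 1.

Final answer: 1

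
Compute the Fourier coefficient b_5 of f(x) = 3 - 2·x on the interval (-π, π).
b_5 = (1/π) ∫_{-π}^{π} f(x)·sin(5x) dx.
Evaluate the integral (use parity and integration by parts as needed): b_5 = -4/5.

Final answer: -4/5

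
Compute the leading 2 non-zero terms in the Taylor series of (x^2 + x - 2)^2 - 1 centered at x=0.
3 - 4·x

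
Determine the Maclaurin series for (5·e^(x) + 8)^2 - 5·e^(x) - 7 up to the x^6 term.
335·x^6/144 + 175·x^5/24 + 475·x^4/24 + 275·x^3/6 + 175·x^2/2 + 125·x + 157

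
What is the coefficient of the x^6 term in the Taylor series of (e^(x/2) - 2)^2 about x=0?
Expand to order 6: (e^(x/2) - 2)^2 = x^6/768 + 7·x^5/960 + x^4/32 + x^3/12 - x + 1 + O(x^7).
The coefficient of x^6 is 1/768.

Final answer: 1/768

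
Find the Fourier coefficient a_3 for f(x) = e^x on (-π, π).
a_3 = (1/π) ∫_{-π}^{π} f(x)·cos(3x) dx.
Evaluate the integral (use parity and integration by parts as needed): a_3 = (1 - e^(2·π))·e^(-π)/(10·π).

Final answer: (1 - e^(2·π))·e^(-π)/(10·π)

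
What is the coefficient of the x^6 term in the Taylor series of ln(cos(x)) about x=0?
Expand to order 6: ln(cos(x)) = -x^6/45 - x^4/12 - x^2/2 + O(x^7).
The coefficient of x^6 is -1/45.

Final answer: -1/45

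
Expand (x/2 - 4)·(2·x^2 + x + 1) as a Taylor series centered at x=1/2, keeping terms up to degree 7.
-15/2 - 41·(x - 1/2)/4 - 6·(x - 1/2)^2 + (x - 1/2)^3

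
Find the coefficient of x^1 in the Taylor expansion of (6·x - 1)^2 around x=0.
Expand to order 1: (6·x - 1)^2 = 1 - 12·x + O(x^2).
The coefficient of x^1 is -12.

Final answer: -12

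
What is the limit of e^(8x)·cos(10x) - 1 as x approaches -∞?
Evaluate the dominant behaviour as x → -∞; each term tends to a finite value or vanishes.
Limit = -1.

Final answer: -1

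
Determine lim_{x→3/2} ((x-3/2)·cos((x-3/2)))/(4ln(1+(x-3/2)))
Both numerator and denominator → 0 as x → 3/2; this is a 0/0 indeterminate form.
Expand each to leading order near x = 3/2: numerator ~ (x - 3/2), denominator ~ 4·(x - 3/2).
The limit of the ratio is 1/4.

Final answer: 1/4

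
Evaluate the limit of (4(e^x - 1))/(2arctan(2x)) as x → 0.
Both numerator and denominator → 0 as x → 0; this is a 0/0 indeterminate form.
Expand each to leading order near x = 0: numerator ~ 4·x, denominator ~ 4·x.
The limit of the ratio is 1.

Final answer: 1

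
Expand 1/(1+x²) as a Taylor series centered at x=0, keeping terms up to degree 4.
x^4 - x^2 + 1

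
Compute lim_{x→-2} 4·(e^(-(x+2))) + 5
Direct substitution at x = -2 gives 9.

Final answer: 9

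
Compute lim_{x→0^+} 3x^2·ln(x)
This is a 0·∞ indeterminate form at x → 0⁺.
Rewrite the product as 3·ln(x) / x^(-2) and apply L'Hôpital, or use the standard hierarchy x^(-2) ≫ |ln x| as x → 0⁺.
The indeterminate product → 0, so the limit = 0.

Final answer: 0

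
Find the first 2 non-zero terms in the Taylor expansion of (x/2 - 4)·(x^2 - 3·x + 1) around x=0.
25·x/2 - 4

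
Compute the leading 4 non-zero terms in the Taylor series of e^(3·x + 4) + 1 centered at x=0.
9·x^3·e^(4)/2 + 9·x^2·e^(4)/2 + 3·x·e^(4) + 1 + e^(4)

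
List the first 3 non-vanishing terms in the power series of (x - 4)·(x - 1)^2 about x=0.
-6·x^2 + 9·x - 4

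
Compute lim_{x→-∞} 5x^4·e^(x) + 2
The product is a 0·∞ indeterminate form at x → -∞.
Rewrite the product as 5x^4 / e^(-x) (an ∞/∞ form) and apply L'Hôpital, or use the standard hierarchy e^(|x|) ≫ |x^4| as x → -∞.
The indeterminate product → 0, so the limit = 2.

Final answer: 2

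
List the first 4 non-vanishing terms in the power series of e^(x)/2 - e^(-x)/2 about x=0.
x^7/5040 + x^5/120 + x^3/6 + x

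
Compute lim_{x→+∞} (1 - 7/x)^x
As x → +∞: this is the defining limit (1 - 7/x)^x → e^(-7).
Limit = e^(-7).

Final answer: e^(-7)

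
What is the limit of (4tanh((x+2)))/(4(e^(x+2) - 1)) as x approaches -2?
Both numerator and denominator → 0 as x → -2; this is a 0/0 indeterminate form.
Expand each to leading order near x = -2: numerator ~ 4·(x + 2), denominator ~ 4·(x + 2).
The limit of the ratio is 1.

Final answer: 1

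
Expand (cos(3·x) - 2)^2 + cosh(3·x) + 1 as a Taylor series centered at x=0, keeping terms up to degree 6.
-2187·x^6/80 + 135·x^4/8 + 27·x^2/2 + 3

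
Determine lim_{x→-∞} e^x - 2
Evaluate the dominant behaviour as x → -∞; each term tends to a finite value or vanishes.
Limit = -2.

Final answer: -2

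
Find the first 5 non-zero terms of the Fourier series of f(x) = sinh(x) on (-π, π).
sin(x)·sinh(π)/π - 4·sin(2·x)·sinh(π)/(5·π) + 3·sin(3·x)·sinh(π)/(5·π) - 8·sin(4·x)·sinh(π)/(17·π) + 5·sin(5·x)·sinh(π)/(13·π)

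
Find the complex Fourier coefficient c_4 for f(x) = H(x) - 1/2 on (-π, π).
Compute the real Fourier coefficients first: a_4 = 0, b_4 = 0.
Then c_4 = (a_4 − i·b_4)/2 = 0.

Final answer: 0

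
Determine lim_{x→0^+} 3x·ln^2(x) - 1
The product is a 0·∞ indeterminate form at x → 0⁺.
Rewrite the product as 3·ln^2(x) / x^(-1) and apply L'Hôpital, or use the standard hierarchy x^(-1) ≫ |ln x|^2 as x → 0⁺.
The indeterminate product → 0, so the limit = -1.

Final answer: -1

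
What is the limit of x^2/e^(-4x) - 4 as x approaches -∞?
The quotient is an ∞/∞ indeterminate form as x → -∞.
Compare growth rates of the dominant terms (exponentials ≫ polynomials ≫ logarithms), or apply L'Hôpital's rule; the quotient → 0.
Adding the constant: 0 - 4 = -4. Limit = -4.

Final answer: -4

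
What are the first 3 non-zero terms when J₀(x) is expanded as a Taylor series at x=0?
x^4/64 - x^2/4 + 1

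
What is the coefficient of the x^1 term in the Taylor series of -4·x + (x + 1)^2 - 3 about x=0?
Expand to order 1: -4·x + (x + 1)^2 - 3 = -2·x - 2 + O(x^2).
The coefficient of x^1 is -2.

Final answer: -2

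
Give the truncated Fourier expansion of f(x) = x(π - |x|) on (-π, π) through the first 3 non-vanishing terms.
8·sin(x)/π + 8·sin(3·x)/(27·π) + 8·sin(5·x)/(125·π)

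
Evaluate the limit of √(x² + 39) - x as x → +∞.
This is an ∞ − ∞ indeterminate form.
Multiply and divide by the conjugate √(x²+39) + x; the x² terms cancel, leaving 39/(√(x²+39)+x) → 0.
Limit = 0.

Final answer: 0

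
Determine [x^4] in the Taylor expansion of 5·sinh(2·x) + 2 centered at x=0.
Expand to order 4: 5·sinh(2·x) + 2 = 20·x^3/3 + 10·x + 2 + O(x^5).
The coefficient of x^4 is 0.

Final answer: 0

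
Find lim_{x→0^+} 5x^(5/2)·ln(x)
This is a 0·∞ indeterminate form at x → 0⁺.
Rewrite the product as 5·ln(x) / x^(-5/2) and apply L'Hôpital, or use the standard hierarchy x^(-5/2) ≫ |ln x| as x → 0⁺.
The indeterminate product → 0, so the limit = 0.

Final answer: 0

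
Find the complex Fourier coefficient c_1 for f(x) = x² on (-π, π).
Compute the real Fourier coefficients first: a_1 = -4, b_1 = 0.
Then c_1 = (a_1 − i·b_1)/2 = -2.

Final answer: -2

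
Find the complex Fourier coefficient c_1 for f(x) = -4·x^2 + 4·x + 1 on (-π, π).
Compute the real Fourier coefficients first: a_1 = 16, b_1 = 8.
Then c_1 = (a_1 − i·b_1)/2 = 8 - 4·i.

Final answer: 8 - 4·i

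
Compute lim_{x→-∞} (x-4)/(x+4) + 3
Evaluate the dominant behaviour as x → -∞; each term tends to a finite value or vanishes.
Limit = 4.

Final answer: 4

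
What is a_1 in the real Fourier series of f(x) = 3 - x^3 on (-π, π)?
a_1 = (1/π) ∫_{-π}^{π} f(x)·cos(1x) dx.
Evaluate the integral (use parity and integration by parts as needed): a_1 = 0.

Final answer: 0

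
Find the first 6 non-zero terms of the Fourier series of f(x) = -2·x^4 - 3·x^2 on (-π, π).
(-84 + 16·π^2)·cos(x) + (3 - 4·π^2)·cos(2·x) + (4/27 + 16·π^2/9)·cos(3·x) + (-π^2 - 3/8)·cos(4·x) + (204/625 + 16·π^2/25)·cos(5·x) - 2·π^4/5 - π^2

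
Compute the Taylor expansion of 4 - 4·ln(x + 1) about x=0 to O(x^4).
-4·x^3/3 + 2·x^2 - 4·x + 4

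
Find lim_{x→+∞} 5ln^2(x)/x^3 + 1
The quotient is an ∞/∞ indeterminate form as x → +∞.
The polynomial denominator x^3 dominates the logarithmic numerator (any positive power of x ≫ ln^2(x) as x → ∞), so the quotient → 0.
Adding the constant: 0 + 1 = 1. Limit = 1.

Final answer: 1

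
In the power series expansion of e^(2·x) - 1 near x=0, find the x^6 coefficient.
Expand to order 6: e^(2·x) - 1 = 4·x^6/45 + 4·x^5/15 + 2·x^4/3 + 4·x^3/3 + 2·x^2 + 2·x + O(x^7).
The coefficient of x^6 is 4/45.

Final answer: 4/45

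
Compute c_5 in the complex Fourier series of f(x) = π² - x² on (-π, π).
Compute the real Fourier coefficients first: a_5 = 4/25, b_5 = 0.
Then c_5 = (a_5 − i·b_5)/2 = 2/25.

Final answer: 2/25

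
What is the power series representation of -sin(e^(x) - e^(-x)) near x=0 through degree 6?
23·x^5/60 + x^3 - 2·x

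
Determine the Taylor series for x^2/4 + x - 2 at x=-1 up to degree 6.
-11/4 + (x + 1)/2 + (x + 1)^2/4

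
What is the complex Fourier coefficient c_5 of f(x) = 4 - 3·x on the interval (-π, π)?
Compute the real Fourier coefficients first: a_5 = 0, b_5 = -6/5.
Then c_5 = (a_5 − i·b_5)/2 = 3·i/5.

Final answer: 3·i/5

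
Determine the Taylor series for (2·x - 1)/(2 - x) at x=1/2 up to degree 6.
4·(x - 1/2)/3 + 8·(x - 1/2)^2/9 + 16·(x - 1/2)^3/27 + 32·(x - 1/2)^4/81 + 64·(x - 1/2)^5/243 + 128·(x - 1/2)^6/729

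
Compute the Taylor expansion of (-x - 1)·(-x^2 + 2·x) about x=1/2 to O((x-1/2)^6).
-9/8 - 9·(x - 1/2)/4 + (x - 1/2)^2/2 + (x - 1/2)^3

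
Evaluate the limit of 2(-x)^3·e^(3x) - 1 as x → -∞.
The product is a 0·∞ indeterminate form at x → -∞.
Rewrite the product as 2(-x)^3 / e^(-3x) (an ∞/∞ form) and apply L'Hôpital, or use the standard hierarchy e^(3|x|) ≫ |(-x)^3| as x → -∞.
The indeterminate product → 0, so the limit = -1.

Final answer: -1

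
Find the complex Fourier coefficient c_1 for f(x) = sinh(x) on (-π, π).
Compute the real Fourier coefficients first: a_1 = 0, b_1 = sinh(π)/π.
Then c_1 = (a_1 − i·b_1)/2 = -i·sinh(π)/(2·π).

Final answer: -i·sinh(π)/(2·π)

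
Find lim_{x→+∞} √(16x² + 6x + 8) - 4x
As x → +∞: multiply by the conjugate to get (6x+8)/(√(16x²+6x+8)+4x); the denominator ~ 8x, so the limit is 6/8 = 3/4.
Limit = 3/4.

Final answer: 3/4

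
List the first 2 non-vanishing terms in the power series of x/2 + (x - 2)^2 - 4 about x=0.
x^2 - 7·x/2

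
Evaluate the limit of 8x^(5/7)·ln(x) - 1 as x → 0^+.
The product is a 0·∞ indeterminate form at x → 0⁺.
Rewrite the product as 8·ln(x) / x^(-5/7) and apply L'Hôpital, or use the standard hierarchy x^(-5/7) ≫ |ln x| as x → 0⁺.
The indeterminate product → 0, so the limit = -1.

Final answer: -1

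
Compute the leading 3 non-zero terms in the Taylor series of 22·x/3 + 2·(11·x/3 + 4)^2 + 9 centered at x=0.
242·x^2/9 + 66·x + 41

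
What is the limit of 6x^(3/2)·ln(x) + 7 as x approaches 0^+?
The product is a 0·∞ indeterminate form at x → 0⁺.
Rewrite the product as 6·ln(x) / x^(-3/2) and apply L'Hôpital, or use the standard hierarchy x^(-3/2) ≫ |ln x| as x → 0⁺.
The indeterminate product → 0, so the limit = 7.

Final answer: 7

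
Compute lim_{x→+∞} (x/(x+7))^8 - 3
As x → +∞: x/(x+7) = 1/(1 + 7/x) → 1, and the 8th power of a limit-1 base also → 1; with the additive constant, 1 - 3 = -2.
Limit = -2.

Final answer: -2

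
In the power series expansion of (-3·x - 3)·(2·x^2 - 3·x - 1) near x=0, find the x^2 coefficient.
Expand to order 2: (-3·x - 3)·(2·x^2 - 3·x - 1) = 3·x^2 + 12·x + 3 + O(x^3).
The coefficient of x^2 is 3.

Final answer: 3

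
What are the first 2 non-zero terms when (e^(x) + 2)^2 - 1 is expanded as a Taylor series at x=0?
6·x + 8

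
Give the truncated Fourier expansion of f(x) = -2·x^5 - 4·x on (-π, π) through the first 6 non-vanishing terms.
(-488 - 4·π^4 + 80·π^2)·sin(x) + (-10·π^2 + 19 + 2·π^4)·sin(2·x) + (-4·π^4/3 - 376/81 + 80·π^2/27)·sin(3·x) + (-5·π^2/4 + 79/32 + π^4)·sin(4·x) + (-4·π^4/5 - 1096/625 + 16·π^2/25)·sin(5·x) + (-10·π^2/27 + 113/81 + 2·π^4/3)·sin(6·x)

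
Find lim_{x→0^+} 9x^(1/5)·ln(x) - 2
The product is a 0·∞ indeterminate form at x → 0⁺.
Rewrite the product as 9·ln(x) / x^(-1/5) and apply L'Hôpital, or use the standard hierarchy x^(-1/5) ≫ |ln x| as x → 0⁺.
The indeterminate product → 0, so the limit = -2.

Final answer: -2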